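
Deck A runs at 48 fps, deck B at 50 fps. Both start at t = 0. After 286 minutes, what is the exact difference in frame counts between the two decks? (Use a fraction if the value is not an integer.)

34320 frames

286 min = 17160 s.
A emits 48 × 17160 = 823680 frames; B emits 50 × 17160 = 858000.
Difference = 34320 frames; B is ahead of A.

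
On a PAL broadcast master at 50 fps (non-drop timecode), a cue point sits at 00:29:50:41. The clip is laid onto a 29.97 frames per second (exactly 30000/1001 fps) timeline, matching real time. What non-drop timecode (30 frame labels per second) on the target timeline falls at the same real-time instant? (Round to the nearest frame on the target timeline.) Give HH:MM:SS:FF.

00:29:49:01

Source frame index: (0×3600 + 29×60 + 50) × 50 + 41 = 89541.
Real time: 89541 / (50) = 89541/50 s.
Target frame: (89541/50) × (30000/1001) = 53724600/1001 ≈ 53670.929 → 53671.
At 30 labels/s: frame 53671 → 00:29:49:01.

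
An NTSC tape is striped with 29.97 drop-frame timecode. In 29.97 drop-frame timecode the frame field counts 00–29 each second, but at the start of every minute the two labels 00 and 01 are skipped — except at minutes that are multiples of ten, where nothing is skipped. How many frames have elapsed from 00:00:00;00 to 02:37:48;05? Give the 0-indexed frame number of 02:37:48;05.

Complete 10-minute blocks: 15, each 17982 frames → 269730.
Remaining 7 whole minutes in the current block: 1800 + 6 × 1798 = 12588 frames.
Within the current minute: 48 × 30 + 5 − 2 = 1443 (labels ;00/;01 skipped at this minute). Total = 269730 + 12588 + 1443 = 283761.

283761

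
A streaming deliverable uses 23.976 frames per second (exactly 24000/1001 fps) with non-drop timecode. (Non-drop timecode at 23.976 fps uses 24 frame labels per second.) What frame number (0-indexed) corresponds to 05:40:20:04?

Total seconds to the label: (5 × 3600 + 40 × 60 + 20) = 20420.
Frame index = 20420 × 24 + 4 = 490084.

490084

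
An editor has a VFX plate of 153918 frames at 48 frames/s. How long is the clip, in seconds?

3206.625 seconds

Running time = 153918 / (48) = 3206.625 s.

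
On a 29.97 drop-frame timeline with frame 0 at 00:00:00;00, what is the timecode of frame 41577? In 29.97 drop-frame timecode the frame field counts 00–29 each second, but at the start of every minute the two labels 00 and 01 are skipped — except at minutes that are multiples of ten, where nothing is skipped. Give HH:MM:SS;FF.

00:23:07;09

Ten DF minutes hold 17982 frames, so frame 41577 lies in block 2 (frames 35964–53945) with 5613 frames into that block.
The block's first minute is 1800 frames and the rest 1798 each; 5613 frames reaches minute 3, so 2 × 18 + 3 × 2 = 42 labels have been skipped so far.
Adding those back, label number 41577 + 42 = 41619 at 30 labels/s is 1387 s + 9 f = 0 h 23 min 7 s frame 9, i.e. 00:23:07;09.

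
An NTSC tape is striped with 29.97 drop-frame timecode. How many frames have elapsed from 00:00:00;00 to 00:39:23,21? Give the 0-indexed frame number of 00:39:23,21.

Complete 10-minute blocks: 3, each 17982 frames → 53946.
Remaining 9 whole minutes in the current block: 1800 + 8 × 1798 = 16184 frames.
Within the current minute: 23 × 30 + 21 − 2 = 709 (labels ;00/;01 skipped at this minute). Total = 53946 + 16184 + 709 = 70839.

70839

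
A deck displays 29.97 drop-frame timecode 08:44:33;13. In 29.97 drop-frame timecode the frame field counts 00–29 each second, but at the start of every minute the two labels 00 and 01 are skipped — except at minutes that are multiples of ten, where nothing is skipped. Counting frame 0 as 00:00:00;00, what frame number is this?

As if non-drop at 30 labels/s: (8 × 3600 + 44 × 60 + 33) × 30 + 13 = 944203.
Minute boundaries passed: 524; those not divisible by 10: 524 − 52 = 472; dropped labels = 2 × 472 = 944.
Actual frame index = 944203 − 944 = 943259.

943259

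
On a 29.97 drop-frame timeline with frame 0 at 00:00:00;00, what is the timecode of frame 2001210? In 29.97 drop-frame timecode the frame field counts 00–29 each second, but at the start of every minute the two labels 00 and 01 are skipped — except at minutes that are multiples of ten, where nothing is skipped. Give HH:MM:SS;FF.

18:32:53;22

Ten DF minutes hold 17982 frames, so frame 2001210 lies in block 111 (frames 1996002–2013983) with 5208 frames into that block.
The block's first minute is 1800 frames and the rest 1798 each; 5208 frames reaches minute 2, so 111 × 18 + 2 × 2 = 2002 labels have been skipped so far.
Adding those back, label number 2001210 + 2002 = 2003212 at 30 labels/s is 66773 s + 22 f = 18 h 32 min 53 s frame 22, i.e. 18:32:53;22.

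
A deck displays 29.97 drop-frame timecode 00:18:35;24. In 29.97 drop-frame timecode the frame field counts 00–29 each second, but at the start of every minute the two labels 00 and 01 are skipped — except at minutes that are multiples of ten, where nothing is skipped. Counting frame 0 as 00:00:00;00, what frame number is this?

As if non-drop at 30 labels/s: (0 × 3600 + 18 × 60 + 35) × 30 + 24 = 33474.
Minute boundaries passed: 18; those not divisible by 10: 18 − 1 = 17; dropped labels = 2 × 17 = 34.
Actual frame index = 33474 − 34 = 33440.

33440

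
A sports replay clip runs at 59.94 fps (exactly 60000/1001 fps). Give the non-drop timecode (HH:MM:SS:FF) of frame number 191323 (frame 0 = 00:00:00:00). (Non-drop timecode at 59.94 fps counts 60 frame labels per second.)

191323 ÷ 60 = 3188 full seconds, remainder 43 frames.
3188 s = 0 h 53 min 8 s.
Timecode: 00:53:08:43.

00:53:08:43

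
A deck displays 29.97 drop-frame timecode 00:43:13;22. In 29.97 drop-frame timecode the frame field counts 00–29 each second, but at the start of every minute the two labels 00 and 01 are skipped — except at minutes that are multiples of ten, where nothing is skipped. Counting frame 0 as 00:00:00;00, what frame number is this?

77734

Complete 10-minute blocks: 4, each 17982 frames → 71928.
Remaining 3 whole minutes in the current block: 1800 + 2 × 1798 = 5396 frames.
Within the current minute: 13 × 30 + 22 − 2 = 410 (labels ;00/;01 skipped at this minute). Total = 71928 + 5396 + 410 = 77734.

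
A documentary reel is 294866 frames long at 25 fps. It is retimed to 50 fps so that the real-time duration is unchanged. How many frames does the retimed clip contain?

Target frames = source frames × (target rate / source rate) = 294866 × (50)/(25) = 294866 × 2 = 589732.

589732 frames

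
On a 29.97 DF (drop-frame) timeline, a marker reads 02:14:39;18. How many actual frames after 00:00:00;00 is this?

As if non-drop at 30 labels/s: (2 × 3600 + 14 × 60 + 39) × 30 + 18 = 242388.
Minute boundaries passed: 134; those not divisible by 10: 134 − 13 = 121; dropped labels = 2 × 121 = 242.
Actual frame index = 242388 − 242 = 242146.

242146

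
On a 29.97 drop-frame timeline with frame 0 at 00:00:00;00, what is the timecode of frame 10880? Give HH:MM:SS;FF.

Ten DF minutes hold 17982 frames, so frame 10880 lies in block 0 (frames 0–17981) with 10880 frames into that block.
The block's first minute is 1800 frames and the rest 1798 each; 10880 frames reaches minute 6, so 0 × 18 + 6 × 2 = 12 labels have been skipped so far.
Adding those back, label number 10880 + 12 = 10892 at 30 labels/s is 363 s + 2 f = 0 h 6 min 3 s frame 2, i.e. 00:06:03;02.

00:06:03;02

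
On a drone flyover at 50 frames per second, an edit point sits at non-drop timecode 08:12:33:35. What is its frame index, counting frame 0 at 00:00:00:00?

frame 1477685

Total seconds to the label: (8 × 3600 + 12 × 60 + 33) = 29553.
Frame index = 29553 × 50 + 35 = 1477685.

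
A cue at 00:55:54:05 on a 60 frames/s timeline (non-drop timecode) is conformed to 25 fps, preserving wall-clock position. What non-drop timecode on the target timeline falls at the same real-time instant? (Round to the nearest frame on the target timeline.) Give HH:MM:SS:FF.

00:55:54:02

Source frame index: (0×3600 + 55×60 + 54) × 60 + 5 = 201245.
Real time: 201245 / (60) = 40249/12 s.
Target frame: (40249/12) × (25) = 1006225/12 ≈ 83852.083 → 83852.
At 25 labels/s: frame 83852 → 00:55:54:02.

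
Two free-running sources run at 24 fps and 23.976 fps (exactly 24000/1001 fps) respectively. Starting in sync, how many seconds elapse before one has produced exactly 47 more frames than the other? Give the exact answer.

47047/24 seconds

The gap grows by |24000/1001 − 24| = 24/1001 frames per second.
Time for a 47-frame gap: 47 ÷ (24/1001) = 47047/24 s.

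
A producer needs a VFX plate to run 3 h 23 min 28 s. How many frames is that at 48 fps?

3 h 23 min 28 s = 12208 s.
Frames = 12208 × 48 = 585984.

585984 frames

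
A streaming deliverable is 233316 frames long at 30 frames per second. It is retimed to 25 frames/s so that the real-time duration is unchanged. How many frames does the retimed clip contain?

194430 frames

Frames at target rate = 233316 × (25) / (30) = 194430.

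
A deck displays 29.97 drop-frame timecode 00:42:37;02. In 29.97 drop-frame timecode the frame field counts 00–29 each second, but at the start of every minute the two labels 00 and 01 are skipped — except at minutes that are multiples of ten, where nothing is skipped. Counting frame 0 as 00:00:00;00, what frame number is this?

76636

As if non-drop at 30 labels/s: (0 × 3600 + 42 × 60 + 37) × 30 + 2 = 76712.
Minute boundaries passed: 42; those not divisible by 10: 42 − 4 = 38; dropped labels = 2 × 38 = 76.
Actual frame index = 76712 − 76 = 76636.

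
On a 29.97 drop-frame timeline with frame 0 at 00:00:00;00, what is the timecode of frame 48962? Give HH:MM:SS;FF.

Ten DF minutes hold 17982 frames, so frame 48962 lies in block 2 (frames 35964–53945) with 12998 frames into that block.
The block's first minute is 1800 frames and the rest 1798 each; 12998 frames reaches minute 7, so 2 × 18 + 7 × 2 = 50 labels have been skipped so far.
Adding those back, label number 48962 + 50 = 49012 at 30 labels/s is 1633 s + 22 f = 0 h 27 min 13 s frame 22, i.e. 00:27:13;22.

00:27:13;22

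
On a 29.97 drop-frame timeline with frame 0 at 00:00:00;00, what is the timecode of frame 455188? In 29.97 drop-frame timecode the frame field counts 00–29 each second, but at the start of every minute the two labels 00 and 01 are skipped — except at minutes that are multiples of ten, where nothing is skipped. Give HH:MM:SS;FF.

Ten DF minutes hold 17982 frames, so frame 455188 lies in block 25 (frames 449550–467531) with 5638 frames into that block.
The block's first minute is 1800 frames and the rest 1798 each; 5638 frames reaches minute 3, so 25 × 18 + 3 × 2 = 456 labels have been skipped so far.
Adding those back, label number 455188 + 456 = 455644 at 30 labels/s is 15188 s + 4 f = 4 h 13 min 8 s frame 4, i.e. 04:13:08;04.

04:13:08;04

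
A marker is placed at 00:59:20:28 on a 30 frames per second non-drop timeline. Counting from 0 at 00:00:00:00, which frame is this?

Total seconds to the label: (0 × 3600 + 59 × 60 + 20) = 3560.
Frame index = 3560 × 30 + 28 = 106828.

frame 106828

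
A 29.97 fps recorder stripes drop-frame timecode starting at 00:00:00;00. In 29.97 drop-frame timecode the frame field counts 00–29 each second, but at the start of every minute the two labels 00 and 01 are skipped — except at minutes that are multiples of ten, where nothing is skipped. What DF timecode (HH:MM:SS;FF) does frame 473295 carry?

04:23:12;09

Ten DF minutes hold 17982 frames, so frame 473295 lies in block 26 (frames 467532–485513) with 5763 frames into that block.
The block's first minute is 1800 frames and the rest 1798 each; 5763 frames reaches minute 3, so 26 × 18 + 3 × 2 = 474 labels have been skipped so far.
Adding those back, label number 473295 + 474 = 473769 at 30 labels/s is 15792 s + 9 f = 4 h 23 min 12 s frame 9, i.e. 04:23:12;09.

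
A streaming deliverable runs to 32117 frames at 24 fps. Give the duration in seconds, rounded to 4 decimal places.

1338.2083 seconds

Running time = 32117 × 1/24 = 32117/24 s ≈ 1338.2083 s.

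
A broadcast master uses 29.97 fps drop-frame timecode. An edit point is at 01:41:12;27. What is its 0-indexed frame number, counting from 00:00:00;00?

182005

Complete 10-minute blocks: 10, each 17982 frames → 179820.
Remaining 1 whole minute in the current block: 1800 + 0 × 1798 = 1800 frames.
Within the current minute: 12 × 30 + 27 − 2 = 385 (labels ;00/;01 skipped at this minute). Total = 179820 + 1800 + 385 = 182005.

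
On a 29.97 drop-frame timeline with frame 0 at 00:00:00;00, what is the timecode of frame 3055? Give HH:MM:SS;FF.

00:01:41;27

Each 10-minute DF block holds 10 × 60 × 30 − 9 × 2 = 17982 frames. 3055 ÷ 17982 → 0 full blocks, remainder 3055.
Within the partial block the first minute is 1800 frames and each further minute 1798, so 1 further minute boundary passed. Total skipped labels = 18 × 0 + 2 × 1 = 2.
Non-drop label index = 3055 + 2 = 3057; at 30 labels/s that is 00:01:41:27, i.e. DF 00:01:41;27.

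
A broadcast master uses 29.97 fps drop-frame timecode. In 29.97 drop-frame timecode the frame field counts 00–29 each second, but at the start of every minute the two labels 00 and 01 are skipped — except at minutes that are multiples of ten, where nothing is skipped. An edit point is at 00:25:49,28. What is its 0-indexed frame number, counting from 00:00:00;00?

As if non-drop at 30 labels/s: (0 × 3600 + 25 × 60 + 49) × 30 + 28 = 46498.
Minute boundaries passed: 25; those not divisible by 10: 25 − 2 = 23; dropped labels = 2 × 23 = 46.
Actual frame index = 46498 − 46 = 46452.

46452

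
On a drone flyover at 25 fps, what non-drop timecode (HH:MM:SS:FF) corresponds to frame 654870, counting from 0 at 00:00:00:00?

07:16:34:20

654870 ÷ 25 = 26194 full seconds, remainder 20 frames.
26194 s = 7 h 16 min 34 s.
Timecode: 07:16:34:20.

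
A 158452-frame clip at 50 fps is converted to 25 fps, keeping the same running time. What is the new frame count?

79226 frames

Target frames = source frames × (target rate / source rate) = 158452 × (25)/(50) = 158452 × 1/2 = 79226.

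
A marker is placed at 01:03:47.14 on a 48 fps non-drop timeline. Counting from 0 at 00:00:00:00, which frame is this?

Total seconds to the label: (1 × 3600 + 3 × 60 + 47) = 3827.
Frame index = 3827 × 48 + 14 = 183710.

183710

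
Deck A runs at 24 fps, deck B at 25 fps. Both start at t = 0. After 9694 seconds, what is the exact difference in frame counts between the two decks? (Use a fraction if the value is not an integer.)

A emits 24 × 9694 = 232656 frames; B emits 25 × 9694 = 242350.
Difference = 9694 frames; B is ahead of A.

9694 frames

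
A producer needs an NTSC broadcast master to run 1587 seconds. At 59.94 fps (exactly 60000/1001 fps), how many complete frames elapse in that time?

Frames = 1587 × 60000/1001 = 95220000/1001 ≈ 95124.8751.
Complete frames: 95124.

95124 frames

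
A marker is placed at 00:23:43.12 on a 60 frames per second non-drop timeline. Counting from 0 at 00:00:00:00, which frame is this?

85392

Total seconds to the label: (0 × 3600 + 23 × 60 + 43) = 1423.
Frame index = 1423 × 60 + 12 = 85392.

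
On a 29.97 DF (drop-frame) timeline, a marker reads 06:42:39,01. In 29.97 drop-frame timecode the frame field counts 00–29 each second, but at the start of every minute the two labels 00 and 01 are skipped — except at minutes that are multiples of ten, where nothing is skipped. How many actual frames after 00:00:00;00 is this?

724047

Complete 10-minute blocks: 40, each 17982 frames → 719280.
Remaining 2 whole minutes in the current block: 1800 + 1 × 1798 = 3598 frames.
Within the current minute: 39 × 30 + 1 − 2 = 1169 (labels ;00/;01 skipped at this minute). Total = 719280 + 3598 + 1169 = 724047.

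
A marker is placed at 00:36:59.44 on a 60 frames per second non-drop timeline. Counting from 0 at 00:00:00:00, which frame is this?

Total seconds to the label: (0 × 3600 + 36 × 60 + 59) = 2219.
Frame index = 2219 × 60 + 44 = 133184.

133184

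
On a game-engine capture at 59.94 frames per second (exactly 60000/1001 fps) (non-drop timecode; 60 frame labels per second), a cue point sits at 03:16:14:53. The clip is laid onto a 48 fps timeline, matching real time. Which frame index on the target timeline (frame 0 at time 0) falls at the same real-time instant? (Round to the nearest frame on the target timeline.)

frame 565760

Source frame index: (3×3600 + 16×60 + 14) × 60 + 53 = 706493.
Real time: 706493 / (60000/1001) = 707199493/60000 s.
Target frame: (707199493/60000) × (48) = 707199493/1250 ≈ 565759.594 → 565760.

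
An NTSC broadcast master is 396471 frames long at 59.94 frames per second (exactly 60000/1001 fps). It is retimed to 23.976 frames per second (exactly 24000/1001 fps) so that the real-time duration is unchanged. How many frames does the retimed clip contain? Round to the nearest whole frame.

Frames at target rate = 396471 × (24000/1001) / (60000/1001) = 792942/5 ≈ 158588.400.
Nearest whole frame: 158588.

158588 frames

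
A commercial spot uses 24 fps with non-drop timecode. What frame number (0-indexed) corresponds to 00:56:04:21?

Total seconds to the label: (0 × 3600 + 56 × 60 + 4) = 3364.
Frame index = 3364 × 24 + 21 = 80757.

frame 80757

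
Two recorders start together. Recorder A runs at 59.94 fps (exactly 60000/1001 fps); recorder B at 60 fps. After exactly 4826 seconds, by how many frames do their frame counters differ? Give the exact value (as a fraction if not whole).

A emits 60000/1001 × 4826 = 289560000/1001 frames; B emits 60 × 4826 = 289560.
Difference = 289560/1001 frames (≈ 289.2707); B is ahead of A.

289560/1001 frames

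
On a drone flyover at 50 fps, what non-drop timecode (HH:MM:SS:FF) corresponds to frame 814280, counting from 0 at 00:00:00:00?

814280 ÷ 50 = 16285 full seconds, remainder 30 frames.
16285 s = 4 h 31 min 25 s.
Timecode: 04:31:25:30.

04:31:25:30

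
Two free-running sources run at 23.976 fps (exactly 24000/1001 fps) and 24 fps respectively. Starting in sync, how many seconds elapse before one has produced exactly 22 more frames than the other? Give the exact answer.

The gap grows by |24 − 24000/1001| = 24/1001 frames per second.
Time for a 22-frame gap: 22 ÷ (24/1001) = 11011/12 s.

11011/12 seconds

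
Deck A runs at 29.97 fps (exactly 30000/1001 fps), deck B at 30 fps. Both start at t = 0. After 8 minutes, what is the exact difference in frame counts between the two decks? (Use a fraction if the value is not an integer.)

8 min = 480 s.
A emits 30000/1001 × 480 = 14400000/1001 frames; B emits 30 × 480 = 14400.
Difference = 14400/1001 frames (≈ 14.3856); B is ahead of A.

14400/1001 frames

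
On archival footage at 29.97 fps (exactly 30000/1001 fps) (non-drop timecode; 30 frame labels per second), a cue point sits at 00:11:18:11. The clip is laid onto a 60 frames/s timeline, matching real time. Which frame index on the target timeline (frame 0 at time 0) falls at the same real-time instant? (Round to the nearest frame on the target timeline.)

Source frame index: (0×3600 + 11×60 + 18) × 30 + 11 = 20351.
Real time: 20351 / (30000/1001) = 20371351/30000 s.
Target frame: (20371351/30000) × (60) = 20371351/500 ≈ 40742.702 → 40743.

frame 40743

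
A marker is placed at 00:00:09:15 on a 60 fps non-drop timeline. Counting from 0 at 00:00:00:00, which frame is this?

555

Total seconds to the label: (0 × 3600 + 0 × 60 + 9) = 9.
Frame index = 9 × 60 + 15 = 555.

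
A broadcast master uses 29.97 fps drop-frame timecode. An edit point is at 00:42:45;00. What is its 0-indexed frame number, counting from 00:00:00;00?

76874

As if non-drop at 30 labels/s: (0 × 3600 + 42 × 60 + 45) × 30 + 0 = 76950.
Minute boundaries passed: 42; those not divisible by 10: 42 − 4 = 38; dropped labels = 2 × 38 = 76.
Actual frame index = 76950 − 76 = 76874.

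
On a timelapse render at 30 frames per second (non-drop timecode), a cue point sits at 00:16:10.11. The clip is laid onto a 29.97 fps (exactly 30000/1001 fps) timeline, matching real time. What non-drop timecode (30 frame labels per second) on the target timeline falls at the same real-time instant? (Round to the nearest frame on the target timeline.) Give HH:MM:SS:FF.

00:16:09:12

Source frame index: (0×3600 + 16×60 + 10) × 30 + 11 = 29111.
Real time: 29111 / (30) = 29111/30 s.
Target frame: (29111/30) × (30000/1001) = 29111000/1001 ≈ 29081.918 → 29082.
At 30 labels/s: frame 29082 → 00:16:09:12.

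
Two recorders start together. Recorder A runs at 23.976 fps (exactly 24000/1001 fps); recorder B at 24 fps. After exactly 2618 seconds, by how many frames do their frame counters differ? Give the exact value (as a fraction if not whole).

816/13 frames

A emits 24000/1001 × 2618 = 816000/13 frames; B emits 24 × 2618 = 62832.
Difference = 816/13 frames (≈ 62.7692); B is ahead of A.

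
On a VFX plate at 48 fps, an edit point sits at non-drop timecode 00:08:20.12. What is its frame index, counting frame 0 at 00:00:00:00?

24012

Total seconds to the label: (0 × 3600 + 8 × 60 + 20) = 500.
Frame index = 500 × 48 + 12 = 24012.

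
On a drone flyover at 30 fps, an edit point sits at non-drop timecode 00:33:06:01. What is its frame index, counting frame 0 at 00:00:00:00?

frame 59581

Total seconds to the label: (0 × 3600 + 33 × 60 + 6) = 1986.
Frame index = 1986 × 30 + 1 = 59581.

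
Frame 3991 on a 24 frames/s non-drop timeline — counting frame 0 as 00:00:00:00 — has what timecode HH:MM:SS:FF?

00:02:46:07

3991 ÷ 24 = 166 full seconds, remainder 7 frames.
166 s = 0 h 2 min 46 s.
Timecode: 00:02:46:07.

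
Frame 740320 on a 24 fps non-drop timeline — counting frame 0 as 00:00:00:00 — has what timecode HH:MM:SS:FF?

740320 ÷ 24 = 30846 full seconds, remainder 16 frames.
30846 s = 8 h 34 min 6 s.
Timecode: 08:34:06:16.

08:34:06:16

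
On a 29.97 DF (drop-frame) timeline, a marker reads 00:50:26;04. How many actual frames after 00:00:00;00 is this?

Complete 10-minute blocks: 5, each 17982 frames → 89910.
Remaining 0 whole minutes in the current block: 0 frames.
Within the current minute: 26 × 30 + 4 = 784. Total = 89910 + 0 + 784 = 90694.

90694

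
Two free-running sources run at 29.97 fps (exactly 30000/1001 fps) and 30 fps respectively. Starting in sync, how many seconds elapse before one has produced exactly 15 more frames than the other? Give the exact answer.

The gap grows by |30 − 30000/1001| = 30/1001 frames per second.
Time for a 15-frame gap: 15 ÷ (30/1001) = 500.5 s.

500.5 seconds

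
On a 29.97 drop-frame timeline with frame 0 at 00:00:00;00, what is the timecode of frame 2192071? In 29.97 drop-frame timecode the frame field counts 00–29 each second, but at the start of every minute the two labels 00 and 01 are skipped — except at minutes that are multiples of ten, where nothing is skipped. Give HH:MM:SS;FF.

Each 10-minute DF block holds 10 × 60 × 30 − 9 × 2 = 17982 frames. 2192071 ÷ 17982 → 121 full blocks, remainder 16249.
Within the partial block the first minute is 1800 frames and each further minute 1798, so 9 further minute boundaries passed. Total skipped labels = 18 × 121 + 2 × 9 = 2196.
Non-drop label index = 2192071 + 2196 = 2194267; at 30 labels/s that is 20:19:02:07, i.e. DF 20:19:02;07.

20:19:02;07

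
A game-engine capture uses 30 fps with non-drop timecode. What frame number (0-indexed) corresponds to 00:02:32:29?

Total seconds to the label: (0 × 3600 + 2 × 60 + 32) = 152.
Frame index = 152 × 30 + 29 = 4589.

4589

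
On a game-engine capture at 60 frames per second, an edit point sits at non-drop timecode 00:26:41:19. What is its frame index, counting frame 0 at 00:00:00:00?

frame 96079

Total seconds to the label: (0 × 3600 + 26 × 60 + 41) = 1601.
Frame index = 1601 × 60 + 19 = 96079.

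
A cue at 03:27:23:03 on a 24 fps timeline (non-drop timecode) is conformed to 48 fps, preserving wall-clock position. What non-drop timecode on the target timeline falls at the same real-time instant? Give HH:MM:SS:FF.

Source frame index: (3×3600 + 27×60 + 23) × 24 + 3 = 298635.
Real time: 298635 / (24) = 99545/8 s.
Target frame: (99545/8) × (48) = 597270.
At 48 labels/s: frame 597270 → 03:27:23:06.

03:27:23:06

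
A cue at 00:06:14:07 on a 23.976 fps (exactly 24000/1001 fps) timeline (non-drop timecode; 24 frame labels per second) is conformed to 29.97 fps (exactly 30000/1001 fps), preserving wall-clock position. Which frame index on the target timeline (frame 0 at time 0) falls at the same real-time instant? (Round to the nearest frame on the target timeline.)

frame 11229

Source frame index: (0×3600 + 6×60 + 14) × 24 + 7 = 8983.
Real time: 8983 / (24000/1001) = 8991983/24000 s.
Target frame: (8991983/24000) × (30000/1001) = 44915/4 ≈ 11228.750 → 11229.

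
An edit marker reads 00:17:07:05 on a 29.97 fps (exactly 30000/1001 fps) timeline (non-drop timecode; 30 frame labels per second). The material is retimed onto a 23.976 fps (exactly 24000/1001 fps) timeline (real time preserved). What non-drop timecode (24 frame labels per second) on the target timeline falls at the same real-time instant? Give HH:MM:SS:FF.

00:17:07:04

Source frame index: (0×3600 + 17×60 + 7) × 30 + 5 = 30815.
Real time: 30815 / (30000/1001) = 6169163/6000 s.
Target frame: (6169163/6000) × (24000/1001) = 24652.
At 24 labels/s: frame 24652 → 00:17:07:04.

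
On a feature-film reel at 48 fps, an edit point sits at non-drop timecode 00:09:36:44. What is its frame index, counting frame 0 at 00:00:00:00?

Total seconds to the label: (0 × 3600 + 9 × 60 + 36) = 576.
Frame index = 576 × 48 + 44 = 27692.

27692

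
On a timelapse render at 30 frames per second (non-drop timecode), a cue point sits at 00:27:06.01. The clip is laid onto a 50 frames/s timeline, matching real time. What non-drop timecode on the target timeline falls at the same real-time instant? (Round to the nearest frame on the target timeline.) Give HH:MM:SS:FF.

00:27:06:02

Source frame index: (0×3600 + 27×60 + 6) × 30 + 1 = 48781.
Real time: 48781 / (30) = 48781/30 s.
Target frame: (48781/30) × (50) = 243905/3 ≈ 81301.667 → 81302.
At 50 labels/s: frame 81302 → 00:27:06:02.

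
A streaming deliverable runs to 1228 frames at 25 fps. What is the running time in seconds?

49.12 seconds

Running time = 1228 / (25) = 49.12 s.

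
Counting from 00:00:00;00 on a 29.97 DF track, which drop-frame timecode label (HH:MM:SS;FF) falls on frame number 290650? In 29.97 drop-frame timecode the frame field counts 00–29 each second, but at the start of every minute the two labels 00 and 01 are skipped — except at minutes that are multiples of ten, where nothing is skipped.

02:41:38;00

Ten DF minutes hold 17982 frames, so frame 290650 lies in block 16 (frames 287712–305693) with 2938 frames into that block.
The block's first minute is 1800 frames and the rest 1798 each; 2938 frames reaches minute 1, so 16 × 18 + 1 × 2 = 290 labels have been skipped so far.
Adding those back, label number 290650 + 290 = 290940 at 30 labels/s is 9698 s + 0 f = 2 h 41 min 38 s frame 0, i.e. 02:41:38;00.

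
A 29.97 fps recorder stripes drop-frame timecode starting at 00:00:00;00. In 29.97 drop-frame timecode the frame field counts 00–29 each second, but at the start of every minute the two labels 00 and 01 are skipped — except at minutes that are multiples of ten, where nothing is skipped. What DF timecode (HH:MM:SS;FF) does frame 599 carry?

00:00:19;29

Each 10-minute DF block holds 10 × 60 × 30 − 9 × 2 = 17982 frames. 599 ÷ 17982 → 0 full blocks, remainder 599.
Within the partial block the first minute is 1800 frames and each further minute 1798, so 0 further minute boundaries passed. Total skipped labels = 18 × 0 + 2 × 0 = 0.
Non-drop label index = 599 + 0 = 599; at 30 labels/s that is 00:00:19:29, i.e. DF 00:00:19;29.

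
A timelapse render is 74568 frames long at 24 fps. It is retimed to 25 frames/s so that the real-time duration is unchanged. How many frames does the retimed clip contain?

77675 frames

Target frames = source frames × (target rate / source rate) = 74568 × (25)/(24) = 74568 × 25/24 = 77675.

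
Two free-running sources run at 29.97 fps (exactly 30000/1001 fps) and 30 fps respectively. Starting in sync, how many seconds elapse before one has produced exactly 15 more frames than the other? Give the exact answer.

The gap grows by |30 − 30000/1001| = 30/1001 frames per second.
Time for a 15-frame gap: 15 ÷ (30/1001) = 500.5 s.

500.5 seconds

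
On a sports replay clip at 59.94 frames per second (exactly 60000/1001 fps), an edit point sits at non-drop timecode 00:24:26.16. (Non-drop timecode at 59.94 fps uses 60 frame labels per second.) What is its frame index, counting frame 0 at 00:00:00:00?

Total seconds to the label: (0 × 3600 + 24 × 60 + 26) = 1466.
Frame index = 1466 × 60 + 16 = 87976.

87976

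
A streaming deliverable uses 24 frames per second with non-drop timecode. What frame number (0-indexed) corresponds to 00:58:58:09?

84921

Total seconds to the label: (0 × 3600 + 58 × 60 + 58) = 3538.
Frame index = 3538 × 24 + 9 = 84921.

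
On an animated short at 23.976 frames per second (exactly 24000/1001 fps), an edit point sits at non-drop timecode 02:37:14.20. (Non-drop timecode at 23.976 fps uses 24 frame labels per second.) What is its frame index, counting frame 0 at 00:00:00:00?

Total seconds to the label: (2 × 3600 + 37 × 60 + 14) = 9434.
Frame index = 9434 × 24 + 20 = 226436.

frame 226436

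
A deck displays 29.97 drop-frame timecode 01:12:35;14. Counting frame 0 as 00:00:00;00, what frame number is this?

As if non-drop at 30 labels/s: (1 × 3600 + 12 × 60 + 35) × 30 + 14 = 130664.
Minute boundaries passed: 72; those not divisible by 10: 72 − 7 = 65; dropped labels = 2 × 65 = 130.
Actual frame index = 130664 − 130 = 130534.

130534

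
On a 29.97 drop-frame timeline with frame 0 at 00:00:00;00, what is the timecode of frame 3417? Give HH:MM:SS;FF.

00:01:53;29

Each 10-minute DF block holds 10 × 60 × 30 − 9 × 2 = 17982 frames. 3417 ÷ 17982 → 0 full blocks, remainder 3417.
Within the partial block the first minute is 1800 frames and each further minute 1798, so 1 further minute boundary passed. Total skipped labels = 18 × 0 + 2 × 1 = 2.
Non-drop label index = 3417 + 2 = 3419; at 30 labels/s that is 00:01:53:29, i.e. DF 00:01:53;29.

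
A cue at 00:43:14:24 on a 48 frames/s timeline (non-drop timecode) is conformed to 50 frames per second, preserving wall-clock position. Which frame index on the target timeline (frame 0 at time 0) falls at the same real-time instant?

frame 129725

Source frame index: (0×3600 + 43×60 + 14) × 48 + 24 = 124536.
Real time: 124536 / (48) = 5189/2 s.
Target frame: (5189/2) × (50) = 129725.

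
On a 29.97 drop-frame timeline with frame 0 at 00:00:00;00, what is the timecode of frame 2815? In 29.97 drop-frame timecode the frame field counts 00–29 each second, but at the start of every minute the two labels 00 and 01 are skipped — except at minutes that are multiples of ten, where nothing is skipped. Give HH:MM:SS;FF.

00:01:33;27

Each 10-minute DF block holds 10 × 60 × 30 − 9 × 2 = 17982 frames. 2815 ÷ 17982 → 0 full blocks, remainder 2815.
Within the partial block the first minute is 1800 frames and each further minute 1798, so 1 further minute boundary passed. Total skipped labels = 18 × 0 + 2 × 1 = 2.
Non-drop label index = 2815 + 2 = 2817; at 30 labels/s that is 00:01:33:27, i.e. DF 00:01:33;27.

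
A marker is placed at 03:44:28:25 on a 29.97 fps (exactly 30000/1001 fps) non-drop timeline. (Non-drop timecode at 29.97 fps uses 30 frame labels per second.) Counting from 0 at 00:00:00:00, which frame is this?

404065

Total seconds to the label: (3 × 3600 + 44 × 60 + 28) = 13468.
Frame index = 13468 × 30 + 25 = 404065.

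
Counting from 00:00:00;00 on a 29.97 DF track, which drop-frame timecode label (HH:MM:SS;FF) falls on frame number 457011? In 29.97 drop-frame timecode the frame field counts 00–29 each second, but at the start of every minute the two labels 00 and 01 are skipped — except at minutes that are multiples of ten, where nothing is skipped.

Each 10-minute DF block holds 10 × 60 × 30 − 9 × 2 = 17982 frames. 457011 ÷ 17982 → 25 full blocks, remainder 7461.
Within the partial block the first minute is 1800 frames and each further minute 1798, so 4 further minute boundaries passed. Total skipped labels = 18 × 25 + 2 × 4 = 458.
Non-drop label index = 457011 + 458 = 457469; at 30 labels/s that is 04:14:08:29, i.e. DF 04:14:08;29.

04:14:08;29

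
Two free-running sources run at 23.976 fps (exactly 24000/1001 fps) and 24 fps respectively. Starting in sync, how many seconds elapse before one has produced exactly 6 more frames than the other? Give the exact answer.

The gap grows by |24 − 24000/1001| = 24/1001 frames per second.
Time for a 6-frame gap: 6 ÷ (24/1001) = 250.25 s.

250.25 seconds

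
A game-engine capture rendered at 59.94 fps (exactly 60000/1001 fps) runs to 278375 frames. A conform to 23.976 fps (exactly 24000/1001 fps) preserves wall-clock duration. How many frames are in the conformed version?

Target frames = source frames × (target rate / source rate) = 278375 × (24000/1001)/(60000/1001) = 278375 × 2/5 = 111350.

111350 frames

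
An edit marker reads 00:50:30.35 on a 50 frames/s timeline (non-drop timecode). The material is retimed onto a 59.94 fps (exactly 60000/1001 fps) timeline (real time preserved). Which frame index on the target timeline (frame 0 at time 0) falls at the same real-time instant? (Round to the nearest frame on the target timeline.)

Source frame index: (0×3600 + 50×60 + 30) × 50 + 35 = 151535.
Real time: 151535 / (50) = 30307/10 s.
Target frame: (30307/10) × (60000/1001) = 181842000/1001 ≈ 181660.340 → 181660.

frame 181660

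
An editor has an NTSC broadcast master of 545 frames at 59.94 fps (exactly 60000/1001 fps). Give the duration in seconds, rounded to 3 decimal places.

Running time = 545 × 1001/60000 = 109109/12000 s ≈ 9.092 s.

9.092 seconds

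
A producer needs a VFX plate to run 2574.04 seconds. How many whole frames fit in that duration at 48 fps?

Frames = 2574.04 × 48 = 3088848/25 ≈ 123553.9200.
Complete frames: 123553.

123553 frames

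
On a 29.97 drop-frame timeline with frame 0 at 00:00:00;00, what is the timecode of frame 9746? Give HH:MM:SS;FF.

00:05:25;06

Each 10-minute DF block holds 10 × 60 × 30 − 9 × 2 = 17982 frames. 9746 ÷ 17982 → 0 full blocks, remainder 9746.
Within the partial block the first minute is 1800 frames and each further minute 1798, so 5 further minute boundaries passed. Total skipped labels = 18 × 0 + 2 × 5 = 10.
Non-drop label index = 9746 + 10 = 9756; at 30 labels/s that is 00:05:25:06, i.e. DF 00:05:25;06.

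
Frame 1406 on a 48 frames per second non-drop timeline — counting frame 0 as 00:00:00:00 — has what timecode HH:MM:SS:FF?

1406 ÷ 48 = 29 full seconds, remainder 14 frames.
29 s = 0 h 0 min 29 s.
Timecode: 00:00:29:14.

00:00:29:14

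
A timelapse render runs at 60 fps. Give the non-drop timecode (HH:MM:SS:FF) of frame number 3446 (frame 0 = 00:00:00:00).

00:00:57:26

3446 ÷ 60 = 57 full seconds, remainder 26 frames.
57 s = 0 h 0 min 57 s.
Timecode: 00:00:57:26.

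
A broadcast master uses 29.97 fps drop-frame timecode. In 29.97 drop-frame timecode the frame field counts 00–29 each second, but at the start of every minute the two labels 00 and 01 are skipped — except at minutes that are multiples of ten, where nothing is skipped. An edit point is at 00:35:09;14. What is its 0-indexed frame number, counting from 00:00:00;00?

63220

As if non-drop at 30 labels/s: (0 × 3600 + 35 × 60 + 9) × 30 + 14 = 63284.
Minute boundaries passed: 35; those not divisible by 10: 35 − 3 = 32; dropped labels = 2 × 32 = 64.
Actual frame index = 63284 − 64 = 63220.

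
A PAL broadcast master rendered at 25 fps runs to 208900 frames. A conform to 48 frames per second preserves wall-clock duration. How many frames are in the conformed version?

401088 frames

Target frames = source frames × (target rate / source rate) = 208900 × (48)/(25) = 208900 × 48/25 = 401088.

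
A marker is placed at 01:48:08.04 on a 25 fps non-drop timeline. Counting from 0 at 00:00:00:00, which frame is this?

frame 162204

Total seconds to the label: (1 × 3600 + 48 × 60 + 8) = 6488.
Frame index = 6488 × 25 + 4 = 162204.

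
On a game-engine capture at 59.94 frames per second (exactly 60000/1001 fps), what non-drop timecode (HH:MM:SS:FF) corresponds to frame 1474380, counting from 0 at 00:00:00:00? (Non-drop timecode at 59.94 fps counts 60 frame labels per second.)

06:49:33:00

1474380 ÷ 60 = 24573 full seconds, remainder 0 frames.
24573 s = 6 h 49 min 33 s.
Timecode: 06:49:33:00.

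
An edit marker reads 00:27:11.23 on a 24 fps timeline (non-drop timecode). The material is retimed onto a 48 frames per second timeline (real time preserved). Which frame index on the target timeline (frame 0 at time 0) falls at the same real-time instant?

frame 78334

Source frame index: (0×3600 + 27×60 + 11) × 24 + 23 = 39167.
Real time: 39167 / (24) = 39167/24 s.
Target frame: (39167/24) × (48) = 78334.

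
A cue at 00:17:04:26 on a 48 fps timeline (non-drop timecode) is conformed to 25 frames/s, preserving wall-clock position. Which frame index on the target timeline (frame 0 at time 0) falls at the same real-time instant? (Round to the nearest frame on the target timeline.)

frame 25614

Source frame index: (0×3600 + 17×60 + 4) × 48 + 26 = 49178.
Real time: 49178 / (48) = 24589/24 s.
Target frame: (24589/24) × (25) = 614725/24 ≈ 25613.542 → 25614.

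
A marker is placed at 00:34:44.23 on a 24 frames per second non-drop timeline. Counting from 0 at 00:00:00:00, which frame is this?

Total seconds to the label: (0 × 3600 + 34 × 60 + 44) = 2084.
Frame index = 2084 × 24 + 23 = 50039.

frame 50039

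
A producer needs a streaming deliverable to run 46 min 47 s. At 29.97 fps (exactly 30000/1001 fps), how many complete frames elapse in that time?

46 min 47 s = 2807 s.
Frames = 2807 × 30000/1001 = 12030000/143 ≈ 84125.8741.
Complete frames: 84125.

84125 frames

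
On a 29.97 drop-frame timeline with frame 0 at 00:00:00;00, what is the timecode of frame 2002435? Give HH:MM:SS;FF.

18:33:34;19

Each 10-minute DF block holds 10 × 60 × 30 − 9 × 2 = 17982 frames. 2002435 ÷ 17982 → 111 full blocks, remainder 6433.
Within the partial block the first minute is 1800 frames and each further minute 1798, so 3 further minute boundaries passed. Total skipped labels = 18 × 111 + 2 × 3 = 2004.
Non-drop label index = 2002435 + 2004 = 2004439; at 30 labels/s that is 18:33:34:19, i.e. DF 18:33:34;19.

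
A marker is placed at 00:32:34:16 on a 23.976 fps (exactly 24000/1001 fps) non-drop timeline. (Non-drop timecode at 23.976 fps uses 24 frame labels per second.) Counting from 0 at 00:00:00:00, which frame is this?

Total seconds to the label: (0 × 3600 + 32 × 60 + 34) = 1954.
Frame index = 1954 × 24 + 16 = 46912.

frame 46912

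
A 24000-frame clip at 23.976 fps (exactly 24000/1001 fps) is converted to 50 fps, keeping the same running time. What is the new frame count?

50050 frames

Target frames = source frames × (target rate / source rate) = 24000 × (50)/(24000/1001) = 24000 × 1001/480 = 50050.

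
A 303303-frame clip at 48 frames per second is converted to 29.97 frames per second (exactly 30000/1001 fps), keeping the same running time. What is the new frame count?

Target frames = source frames × (target rate / source rate) = 303303 × (30000/1001)/(48) = 303303 × 625/1001 = 189375.

189375 frames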